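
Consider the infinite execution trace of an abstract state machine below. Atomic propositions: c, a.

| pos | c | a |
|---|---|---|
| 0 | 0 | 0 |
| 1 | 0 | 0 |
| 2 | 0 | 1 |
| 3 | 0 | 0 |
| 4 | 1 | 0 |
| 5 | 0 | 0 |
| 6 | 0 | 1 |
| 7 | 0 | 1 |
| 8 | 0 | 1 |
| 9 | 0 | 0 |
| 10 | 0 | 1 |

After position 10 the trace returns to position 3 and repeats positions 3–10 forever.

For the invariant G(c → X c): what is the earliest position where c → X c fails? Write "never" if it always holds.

Check c → X c at each position in order: 0 ✓, 1 ✓, 2 ✓, 3 ✓.
At position 4 the labels are {c} and the next position 5 has {}, so c → X c is false there. This is the first violation.

4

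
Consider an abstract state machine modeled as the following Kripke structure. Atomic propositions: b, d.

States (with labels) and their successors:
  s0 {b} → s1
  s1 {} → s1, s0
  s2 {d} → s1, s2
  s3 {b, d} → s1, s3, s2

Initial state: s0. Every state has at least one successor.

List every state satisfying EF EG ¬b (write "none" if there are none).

{s0, s1, s2, s3}

States satisfying EG ¬b: {s1, s2}.
States satisfying EF EG ¬b: {s0, s1, s2, s3}.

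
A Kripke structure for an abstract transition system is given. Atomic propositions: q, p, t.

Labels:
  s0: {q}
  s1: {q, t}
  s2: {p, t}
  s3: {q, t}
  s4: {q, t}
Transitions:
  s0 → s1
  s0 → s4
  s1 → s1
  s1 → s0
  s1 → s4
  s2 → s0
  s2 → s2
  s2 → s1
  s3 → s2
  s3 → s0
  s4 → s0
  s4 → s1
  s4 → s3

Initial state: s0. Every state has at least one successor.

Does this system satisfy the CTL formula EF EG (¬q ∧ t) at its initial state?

Satisfied

States satisfying EG (¬q ∧ t): {s2}.
States satisfying EF EG (¬q ∧ t): {s0, s1, s2, s3, s4}.
Some path from s0 reaches a state where EG (¬q ∧ t) holds.
s0 ∈ Sat(EF EG (¬q ∧ t)).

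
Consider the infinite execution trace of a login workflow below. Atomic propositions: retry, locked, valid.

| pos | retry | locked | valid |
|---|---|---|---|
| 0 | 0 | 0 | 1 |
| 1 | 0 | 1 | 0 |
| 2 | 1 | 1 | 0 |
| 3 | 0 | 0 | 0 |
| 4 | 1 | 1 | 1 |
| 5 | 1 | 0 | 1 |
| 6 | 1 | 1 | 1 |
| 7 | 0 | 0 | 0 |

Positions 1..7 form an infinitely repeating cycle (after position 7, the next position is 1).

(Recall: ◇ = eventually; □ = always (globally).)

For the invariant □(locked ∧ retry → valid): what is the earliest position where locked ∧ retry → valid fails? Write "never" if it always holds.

Check locked ∧ retry → valid at each position in order: 0 ✓, 1 ✓.
At position 2 the labels are {locked, retry}, so locked ∧ retry → valid is false there. This is the first violation.

2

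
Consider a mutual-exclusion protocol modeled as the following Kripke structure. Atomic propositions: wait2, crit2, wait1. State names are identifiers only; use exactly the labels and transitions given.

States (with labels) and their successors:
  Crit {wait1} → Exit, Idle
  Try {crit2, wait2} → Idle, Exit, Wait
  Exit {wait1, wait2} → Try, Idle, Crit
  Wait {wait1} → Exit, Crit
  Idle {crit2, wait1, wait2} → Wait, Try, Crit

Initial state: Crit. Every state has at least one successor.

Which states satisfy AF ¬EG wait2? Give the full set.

{Crit, Wait}

States satisfying ¬EG wait2: {Crit, Wait}.
States satisfying AF ¬EG wait2: {Crit, Wait}.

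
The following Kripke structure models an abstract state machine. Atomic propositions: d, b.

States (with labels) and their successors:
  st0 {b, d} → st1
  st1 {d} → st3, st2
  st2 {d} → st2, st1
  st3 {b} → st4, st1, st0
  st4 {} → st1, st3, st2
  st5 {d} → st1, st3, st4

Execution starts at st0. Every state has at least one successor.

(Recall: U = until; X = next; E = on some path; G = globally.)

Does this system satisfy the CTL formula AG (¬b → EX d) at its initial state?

Satisfied

States satisfying ¬b → EX d: {st0, st1, st2, st3, st4, st5}.
States satisfying AG (¬b → EX d): {st0, st1, st2, st3, st4, st5}.
Every state reachable from st0 satisfies ¬b → EX d.
st0 ∈ Sat(AG (¬b → EX d)).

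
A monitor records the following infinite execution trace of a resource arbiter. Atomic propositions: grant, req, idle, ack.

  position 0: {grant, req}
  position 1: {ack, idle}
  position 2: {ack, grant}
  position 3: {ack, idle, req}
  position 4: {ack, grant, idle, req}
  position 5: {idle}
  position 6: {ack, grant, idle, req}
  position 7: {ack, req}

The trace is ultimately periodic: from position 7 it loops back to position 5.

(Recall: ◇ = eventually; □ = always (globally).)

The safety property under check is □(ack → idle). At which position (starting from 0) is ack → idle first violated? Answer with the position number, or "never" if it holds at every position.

2

Check ack → idle at each position in order: 0 ✓, 1 ✓.
At position 2 the labels are {ack, grant}, so ack → idle is false there. This is the first violation.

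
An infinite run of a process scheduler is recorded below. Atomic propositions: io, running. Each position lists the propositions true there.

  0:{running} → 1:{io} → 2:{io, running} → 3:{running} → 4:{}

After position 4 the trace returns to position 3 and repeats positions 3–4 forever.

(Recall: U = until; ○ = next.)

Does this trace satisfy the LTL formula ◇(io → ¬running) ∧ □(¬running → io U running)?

io → ¬running holds at position 0, which is reachable from 0, so ◇(io → ¬running) holds.
¬running → io U running must hold at every position from 0 onward. It fails at position 4, so □(¬running → io U running) is false.
Positions where ¬running holds: 1, 4.
Check io U running at each: 1→ok, 4→fails.
At position 0: ◇(io → ¬running) is true; □(¬running → io U running) is false; so ◇(io → ¬running) ∧ □(¬running → io U running) is false.

Does not hold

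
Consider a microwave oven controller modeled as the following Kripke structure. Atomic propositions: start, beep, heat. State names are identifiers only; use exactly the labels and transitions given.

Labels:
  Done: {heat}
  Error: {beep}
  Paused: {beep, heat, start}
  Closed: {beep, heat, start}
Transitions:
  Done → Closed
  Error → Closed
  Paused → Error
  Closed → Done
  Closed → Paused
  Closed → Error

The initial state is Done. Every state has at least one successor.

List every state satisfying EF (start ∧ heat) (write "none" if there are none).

{Done, Error, Paused, Closed}

States satisfying start ∧ heat: {Paused, Closed}.
States satisfying EF (start ∧ heat): {Done, Error, Paused, Closed}.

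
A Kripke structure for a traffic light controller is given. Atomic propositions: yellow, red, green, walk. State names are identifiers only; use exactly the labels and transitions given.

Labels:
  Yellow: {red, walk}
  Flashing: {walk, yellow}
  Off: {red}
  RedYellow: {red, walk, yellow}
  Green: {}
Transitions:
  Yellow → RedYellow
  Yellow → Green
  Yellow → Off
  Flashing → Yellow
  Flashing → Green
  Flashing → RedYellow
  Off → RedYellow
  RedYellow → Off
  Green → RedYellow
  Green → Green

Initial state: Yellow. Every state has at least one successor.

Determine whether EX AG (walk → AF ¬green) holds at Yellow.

States satisfying AG (walk → AF ¬green): {Yellow, Flashing, Off, RedYellow, Green}.
States satisfying EX AG (walk → AF ¬green): {Yellow, Flashing, Off, RedYellow, Green}.
Yellow ∈ Sat(EX AG (walk → AF ¬green)).

Holds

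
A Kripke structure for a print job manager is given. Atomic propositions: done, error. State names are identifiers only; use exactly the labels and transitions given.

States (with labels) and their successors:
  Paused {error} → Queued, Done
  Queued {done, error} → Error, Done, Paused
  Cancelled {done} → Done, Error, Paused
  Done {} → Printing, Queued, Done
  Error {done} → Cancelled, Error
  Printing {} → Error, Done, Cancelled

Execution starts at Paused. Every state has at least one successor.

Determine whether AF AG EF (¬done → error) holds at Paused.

Holds

States satisfying AG EF (¬done → error): {Paused, Queued, Cancelled, Done, Error, Printing}.
States satisfying AF AG EF (¬done → error): {Paused, Queued, Cancelled, Done, Error, Printing}.
Paused ∈ Sat(AF AG EF (¬done → error)).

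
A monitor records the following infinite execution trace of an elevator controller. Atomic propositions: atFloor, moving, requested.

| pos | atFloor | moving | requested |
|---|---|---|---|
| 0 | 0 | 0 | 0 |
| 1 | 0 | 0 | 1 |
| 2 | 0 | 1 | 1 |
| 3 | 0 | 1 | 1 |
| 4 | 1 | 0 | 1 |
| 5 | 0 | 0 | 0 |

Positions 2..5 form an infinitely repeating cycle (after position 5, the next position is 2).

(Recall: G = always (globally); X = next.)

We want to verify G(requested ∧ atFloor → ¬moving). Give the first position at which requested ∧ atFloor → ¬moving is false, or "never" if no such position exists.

requested ∧ atFloor → ¬moving holds at every position 0..5, and those are all the positions the trace ever visits, so the invariant G(requested ∧ atFloor → ¬moving) is never violated.

never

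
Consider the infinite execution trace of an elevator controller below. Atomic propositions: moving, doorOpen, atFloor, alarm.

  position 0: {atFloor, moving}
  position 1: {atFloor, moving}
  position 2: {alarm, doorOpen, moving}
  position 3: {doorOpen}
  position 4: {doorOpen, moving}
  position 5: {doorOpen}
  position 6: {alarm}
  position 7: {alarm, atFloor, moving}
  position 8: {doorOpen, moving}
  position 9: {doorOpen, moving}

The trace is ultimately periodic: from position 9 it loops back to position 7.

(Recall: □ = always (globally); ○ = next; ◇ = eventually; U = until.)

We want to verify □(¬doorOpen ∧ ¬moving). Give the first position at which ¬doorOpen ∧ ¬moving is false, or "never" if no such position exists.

At position 0 the labels are {atFloor, moving}, so ¬doorOpen ∧ ¬moving is false there. This is the first violation.

0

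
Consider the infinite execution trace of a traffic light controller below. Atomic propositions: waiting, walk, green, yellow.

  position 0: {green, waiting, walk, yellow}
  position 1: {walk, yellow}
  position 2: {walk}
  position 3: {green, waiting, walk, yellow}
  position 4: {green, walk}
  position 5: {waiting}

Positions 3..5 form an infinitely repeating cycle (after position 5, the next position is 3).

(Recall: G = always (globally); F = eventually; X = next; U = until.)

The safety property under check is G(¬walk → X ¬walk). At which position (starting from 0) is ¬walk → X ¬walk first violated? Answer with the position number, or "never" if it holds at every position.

Check ¬walk → X ¬walk at each position in order: 0 ✓, 1 ✓, 2 ✓, 3 ✓, 4 ✓.
At position 5 the labels are {waiting} and the next position 3 has {green, waiting, walk, yellow}, so ¬walk → X ¬walk is false there. This is the first violation.

5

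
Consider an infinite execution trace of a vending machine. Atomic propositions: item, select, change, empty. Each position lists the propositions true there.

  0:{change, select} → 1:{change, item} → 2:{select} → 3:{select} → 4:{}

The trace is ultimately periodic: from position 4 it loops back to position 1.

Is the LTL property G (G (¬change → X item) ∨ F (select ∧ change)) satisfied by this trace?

G (¬change → X item) ∨ F (select ∧ change) must hold at every position from 0 onward. It fails at position 1, so G (G (¬change → X item) ∨ F (select ∧ change)) is false.

Violated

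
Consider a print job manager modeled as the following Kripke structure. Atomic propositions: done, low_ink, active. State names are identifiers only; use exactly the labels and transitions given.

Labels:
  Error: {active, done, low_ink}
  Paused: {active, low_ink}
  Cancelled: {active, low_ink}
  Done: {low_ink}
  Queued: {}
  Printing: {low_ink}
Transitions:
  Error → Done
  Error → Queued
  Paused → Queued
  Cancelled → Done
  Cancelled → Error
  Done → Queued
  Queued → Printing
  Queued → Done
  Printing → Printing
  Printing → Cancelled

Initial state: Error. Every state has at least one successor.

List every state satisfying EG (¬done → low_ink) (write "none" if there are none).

{Printing}

States satisfying ¬done → low_ink: {Error, Paused, Cancelled, Done, Printing}.
States satisfying EG (¬done → low_ink): {Printing}.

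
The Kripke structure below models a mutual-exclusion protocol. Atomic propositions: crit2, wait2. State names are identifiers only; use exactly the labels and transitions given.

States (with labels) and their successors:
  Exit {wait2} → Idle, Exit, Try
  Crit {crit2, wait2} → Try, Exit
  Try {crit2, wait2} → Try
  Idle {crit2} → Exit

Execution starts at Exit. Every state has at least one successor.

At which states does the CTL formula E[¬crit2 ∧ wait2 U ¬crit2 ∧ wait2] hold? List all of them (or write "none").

States satisfying ¬crit2 ∧ wait2: {Exit}.
States satisfying E[¬crit2 ∧ wait2 U ¬crit2 ∧ wait2]: {Exit}.

{Exit}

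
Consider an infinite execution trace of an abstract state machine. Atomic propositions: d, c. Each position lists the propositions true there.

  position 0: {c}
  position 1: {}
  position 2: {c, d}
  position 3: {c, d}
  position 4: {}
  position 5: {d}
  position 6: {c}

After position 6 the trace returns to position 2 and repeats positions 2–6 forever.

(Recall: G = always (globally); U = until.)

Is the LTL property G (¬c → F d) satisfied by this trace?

Holds

¬c → F d holds at every position 0..6, and those are all positions ever visited, so G (¬c → F d) holds.
Positions where ¬c holds: 1, 4, 5.
Check F d at each: 1→ok, 4→ok, 5→ok.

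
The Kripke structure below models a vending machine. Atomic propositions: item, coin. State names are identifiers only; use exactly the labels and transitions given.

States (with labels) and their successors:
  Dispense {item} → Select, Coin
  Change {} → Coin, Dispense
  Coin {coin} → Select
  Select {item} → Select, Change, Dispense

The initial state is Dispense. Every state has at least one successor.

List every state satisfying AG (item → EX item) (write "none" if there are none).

States satisfying item → EX item: {Dispense, Change, Coin, Select}.
States satisfying AG (item → EX item): {Dispense, Change, Coin, Select}.

{Dispense, Change, Coin, Select}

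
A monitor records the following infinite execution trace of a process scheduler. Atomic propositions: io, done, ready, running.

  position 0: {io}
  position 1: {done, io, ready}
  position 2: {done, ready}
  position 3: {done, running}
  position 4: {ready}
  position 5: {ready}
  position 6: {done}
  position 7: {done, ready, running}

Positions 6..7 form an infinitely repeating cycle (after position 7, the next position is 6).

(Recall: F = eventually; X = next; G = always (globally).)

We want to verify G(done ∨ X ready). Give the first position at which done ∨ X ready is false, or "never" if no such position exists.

5

Check done ∨ X ready at each position in order: 0 ✓, 1 ✓, 2 ✓, 3 ✓, 4 ✓.
At position 5 the labels are {ready} and the next position 6 has {done}, so done ∨ X ready is false there. This is the first violation.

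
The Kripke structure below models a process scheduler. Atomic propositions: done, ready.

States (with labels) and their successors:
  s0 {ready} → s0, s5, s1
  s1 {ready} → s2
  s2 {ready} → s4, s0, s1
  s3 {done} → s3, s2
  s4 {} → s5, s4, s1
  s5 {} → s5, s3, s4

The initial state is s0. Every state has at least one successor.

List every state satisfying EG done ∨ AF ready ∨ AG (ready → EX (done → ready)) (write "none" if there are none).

States satisfying done: {s3}.
States satisfying EG done: {s3}.
States satisfying ready: {s0, s1, s2}.
States satisfying AF ready: {s0, s1, s2}.
States satisfying EG done ∨ AF ready: {s0, s1, s2, s3}.
States satisfying ready → EX (done → ready): {s0, s1, s2, s3, s4, s5}.
States satisfying AG (ready → EX (done → ready)): {s0, s1, s2, s3, s4, s5}.
States satisfying EG done ∨ AF ready ∨ AG (ready → EX (done → ready)): {s0, s1, s2, s3, s4, s5}.

{s0, s1, s2, s3, s4, s5}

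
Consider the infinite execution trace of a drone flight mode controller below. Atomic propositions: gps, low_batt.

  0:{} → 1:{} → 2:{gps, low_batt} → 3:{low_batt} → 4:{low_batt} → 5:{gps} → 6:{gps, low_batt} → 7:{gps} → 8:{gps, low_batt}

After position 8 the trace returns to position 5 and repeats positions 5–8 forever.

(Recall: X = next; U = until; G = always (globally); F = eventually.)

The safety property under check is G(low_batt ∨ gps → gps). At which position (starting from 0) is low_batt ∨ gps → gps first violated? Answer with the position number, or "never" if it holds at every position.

3

Check low_batt ∨ gps → gps at each position in order: 0 ✓, 1 ✓, 2 ✓.
At position 3 the labels are {low_batt}, so low_batt ∨ gps → gps is false there. This is the first violation.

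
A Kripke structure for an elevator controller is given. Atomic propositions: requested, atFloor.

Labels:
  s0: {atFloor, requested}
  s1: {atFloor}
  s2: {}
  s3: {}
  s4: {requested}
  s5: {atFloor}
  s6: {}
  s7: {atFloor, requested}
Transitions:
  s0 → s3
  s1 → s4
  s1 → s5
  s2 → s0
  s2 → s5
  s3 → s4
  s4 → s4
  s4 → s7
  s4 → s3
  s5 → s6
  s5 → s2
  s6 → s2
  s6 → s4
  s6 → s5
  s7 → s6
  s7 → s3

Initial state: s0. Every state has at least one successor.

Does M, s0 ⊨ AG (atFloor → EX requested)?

No

States satisfying atFloor → EX requested: {s1, s2, s3, s4, s6}.
States satisfying AG (atFloor → EX requested): ∅.
s0 is reachable from s0 and violates atFloor → EX requested, so AG fails at s0.
s0 ∉ Sat(AG (atFloor → EX requested)).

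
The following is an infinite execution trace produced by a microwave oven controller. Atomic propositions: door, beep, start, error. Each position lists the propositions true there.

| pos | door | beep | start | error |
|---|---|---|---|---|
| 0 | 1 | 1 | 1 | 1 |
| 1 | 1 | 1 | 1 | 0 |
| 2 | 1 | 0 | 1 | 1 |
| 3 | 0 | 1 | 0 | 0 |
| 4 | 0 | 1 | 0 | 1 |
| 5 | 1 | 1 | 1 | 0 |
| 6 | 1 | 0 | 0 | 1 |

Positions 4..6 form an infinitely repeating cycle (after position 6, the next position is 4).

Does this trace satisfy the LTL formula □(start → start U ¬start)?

Yes

start → start U ¬start holds at every position 0..6, and those are all positions ever visited, so □(start → start U ¬start) holds.
Positions where start holds: 0, 1, 2, 5.
Check start U ¬start at each: 0→ok, 1→ok, 2→ok, 5→ok.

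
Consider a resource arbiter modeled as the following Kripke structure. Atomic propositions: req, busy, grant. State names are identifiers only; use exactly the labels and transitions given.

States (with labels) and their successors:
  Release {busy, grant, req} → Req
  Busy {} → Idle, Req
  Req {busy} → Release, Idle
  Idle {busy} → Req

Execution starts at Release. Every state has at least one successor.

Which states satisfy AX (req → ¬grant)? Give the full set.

States satisfying req → ¬grant: {Busy, Req, Idle}.
States satisfying AX (req → ¬grant): {Release, Busy, Idle}.

{Release, Busy, Idle}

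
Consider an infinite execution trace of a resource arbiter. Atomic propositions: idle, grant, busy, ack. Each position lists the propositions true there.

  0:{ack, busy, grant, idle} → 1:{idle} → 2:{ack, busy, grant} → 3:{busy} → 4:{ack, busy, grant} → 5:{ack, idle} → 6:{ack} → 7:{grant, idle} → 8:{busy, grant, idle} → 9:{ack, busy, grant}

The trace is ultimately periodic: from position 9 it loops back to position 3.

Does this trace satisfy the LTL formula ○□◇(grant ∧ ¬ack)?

Holds

The position after 0 is 1; □◇(grant ∧ ¬ack) is true there.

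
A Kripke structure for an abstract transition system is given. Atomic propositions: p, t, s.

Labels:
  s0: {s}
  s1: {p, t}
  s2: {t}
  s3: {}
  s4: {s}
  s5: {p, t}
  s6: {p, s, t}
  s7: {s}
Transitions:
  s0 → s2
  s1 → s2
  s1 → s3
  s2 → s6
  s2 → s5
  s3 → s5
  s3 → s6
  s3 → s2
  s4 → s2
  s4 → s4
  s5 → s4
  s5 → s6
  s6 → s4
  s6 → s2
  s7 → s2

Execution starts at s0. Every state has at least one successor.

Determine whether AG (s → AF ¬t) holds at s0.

No

States satisfying s → AF ¬t: {s0, s1, s2, s3, s4, s5, s7}.
States satisfying AG (s → AF ¬t): ∅.
s6 is reachable from s0 and violates s → AF ¬t, so AG fails at s0.
s0 ∉ Sat(AG (s → AF ¬t)).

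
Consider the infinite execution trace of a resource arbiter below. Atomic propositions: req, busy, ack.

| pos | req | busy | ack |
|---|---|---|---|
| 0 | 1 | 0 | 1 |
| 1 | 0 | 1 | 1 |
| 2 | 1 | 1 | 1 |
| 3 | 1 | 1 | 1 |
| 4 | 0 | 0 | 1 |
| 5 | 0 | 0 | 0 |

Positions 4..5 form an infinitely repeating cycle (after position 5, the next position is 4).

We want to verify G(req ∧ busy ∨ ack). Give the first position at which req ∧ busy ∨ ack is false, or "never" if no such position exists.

5

Check req ∧ busy ∨ ack at each position in order: 0 ✓, 1 ✓, 2 ✓, 3 ✓, 4 ✓.
At position 5 the labels are {}, so req ∧ busy ∨ ack is false there. This is the first violation.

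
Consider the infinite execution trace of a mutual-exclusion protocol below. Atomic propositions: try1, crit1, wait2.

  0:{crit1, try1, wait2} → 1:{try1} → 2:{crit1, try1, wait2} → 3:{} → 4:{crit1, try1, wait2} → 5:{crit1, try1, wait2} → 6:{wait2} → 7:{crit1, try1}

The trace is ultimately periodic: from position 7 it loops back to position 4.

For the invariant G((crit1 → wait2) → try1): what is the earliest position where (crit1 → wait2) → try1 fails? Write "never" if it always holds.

3

Check (crit1 → wait2) → try1 at each position in order: 0 ✓, 1 ✓, 2 ✓.
At position 3 the labels are {}, so (crit1 → wait2) → try1 is false there. This is the first violation.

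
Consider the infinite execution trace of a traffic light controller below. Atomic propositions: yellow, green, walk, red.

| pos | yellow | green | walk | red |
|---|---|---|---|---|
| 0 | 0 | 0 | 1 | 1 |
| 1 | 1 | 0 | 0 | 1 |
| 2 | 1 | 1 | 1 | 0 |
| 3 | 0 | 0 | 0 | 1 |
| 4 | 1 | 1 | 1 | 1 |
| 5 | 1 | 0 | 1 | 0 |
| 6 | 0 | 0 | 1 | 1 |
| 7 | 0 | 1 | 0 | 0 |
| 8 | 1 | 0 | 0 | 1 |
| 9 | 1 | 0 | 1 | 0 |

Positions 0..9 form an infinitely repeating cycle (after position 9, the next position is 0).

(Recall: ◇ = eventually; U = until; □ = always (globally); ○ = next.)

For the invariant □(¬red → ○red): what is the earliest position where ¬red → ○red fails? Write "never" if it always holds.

¬red → ○red holds at every position 0..9, and those are all the positions the trace ever visits, so the invariant □(¬red → ○red) is never violated.

never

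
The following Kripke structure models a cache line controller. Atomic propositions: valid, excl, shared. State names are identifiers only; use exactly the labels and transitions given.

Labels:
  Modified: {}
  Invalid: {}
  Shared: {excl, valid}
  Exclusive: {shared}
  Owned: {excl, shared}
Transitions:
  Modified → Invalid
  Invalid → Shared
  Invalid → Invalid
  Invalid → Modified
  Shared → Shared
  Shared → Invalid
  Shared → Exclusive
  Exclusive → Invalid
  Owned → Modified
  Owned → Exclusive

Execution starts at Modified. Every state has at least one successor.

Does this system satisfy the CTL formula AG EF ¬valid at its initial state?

States satisfying EF ¬valid: {Modified, Invalid, Shared, Exclusive, Owned}.
States satisfying AG EF ¬valid: {Modified, Invalid, Shared, Exclusive, Owned}.
Every state reachable from Modified satisfies EF ¬valid.
Modified ∈ Sat(AG EF ¬valid).

Holds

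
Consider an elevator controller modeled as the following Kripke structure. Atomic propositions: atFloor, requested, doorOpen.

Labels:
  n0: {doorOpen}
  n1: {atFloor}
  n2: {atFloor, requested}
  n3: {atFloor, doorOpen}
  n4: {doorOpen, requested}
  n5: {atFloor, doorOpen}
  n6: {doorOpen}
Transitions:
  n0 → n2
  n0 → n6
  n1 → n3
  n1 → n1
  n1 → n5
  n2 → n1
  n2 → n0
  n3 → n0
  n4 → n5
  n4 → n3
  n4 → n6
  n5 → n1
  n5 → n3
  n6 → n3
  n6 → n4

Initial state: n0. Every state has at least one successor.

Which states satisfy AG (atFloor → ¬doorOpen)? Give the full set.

States satisfying atFloor → ¬doorOpen: {n0, n1, n2, n4, n6}.
States satisfying AG (atFloor → ¬doorOpen): ∅.

none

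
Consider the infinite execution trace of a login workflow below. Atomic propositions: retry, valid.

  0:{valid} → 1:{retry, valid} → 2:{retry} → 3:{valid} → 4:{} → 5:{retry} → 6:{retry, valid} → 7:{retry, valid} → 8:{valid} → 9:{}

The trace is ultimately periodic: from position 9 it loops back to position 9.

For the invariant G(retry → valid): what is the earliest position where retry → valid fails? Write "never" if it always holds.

Check retry → valid at each position in order: 0 ✓, 1 ✓.
At position 2 the labels are {retry}, so retry → valid is false there. This is the first violation.

2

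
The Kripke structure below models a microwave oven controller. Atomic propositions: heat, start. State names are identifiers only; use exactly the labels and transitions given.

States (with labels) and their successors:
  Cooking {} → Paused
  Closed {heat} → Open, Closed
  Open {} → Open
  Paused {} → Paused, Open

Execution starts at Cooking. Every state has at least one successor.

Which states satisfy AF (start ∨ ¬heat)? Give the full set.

States satisfying start ∨ ¬heat: {Cooking, Open, Paused}.
States satisfying AF (start ∨ ¬heat): {Cooking, Open, Paused}.

{Cooking, Open, Paused}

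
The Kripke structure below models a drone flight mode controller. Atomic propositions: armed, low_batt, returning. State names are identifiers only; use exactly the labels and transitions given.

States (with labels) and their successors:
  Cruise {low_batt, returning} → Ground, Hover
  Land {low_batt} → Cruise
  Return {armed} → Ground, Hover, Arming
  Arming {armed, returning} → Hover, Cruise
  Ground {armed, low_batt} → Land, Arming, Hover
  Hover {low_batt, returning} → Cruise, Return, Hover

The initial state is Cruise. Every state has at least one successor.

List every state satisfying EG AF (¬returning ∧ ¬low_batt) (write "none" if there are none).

States satisfying AF (¬returning ∧ ¬low_batt): {Return}.
States satisfying EG AF (¬returning ∧ ¬low_batt): ∅.

none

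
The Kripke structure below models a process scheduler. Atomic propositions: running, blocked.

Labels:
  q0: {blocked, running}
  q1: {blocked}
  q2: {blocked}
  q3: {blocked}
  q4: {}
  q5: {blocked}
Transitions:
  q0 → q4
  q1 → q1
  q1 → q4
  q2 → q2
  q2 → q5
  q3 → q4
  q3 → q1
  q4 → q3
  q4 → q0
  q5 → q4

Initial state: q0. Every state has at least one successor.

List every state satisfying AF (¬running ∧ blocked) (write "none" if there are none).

{q1, q2, q3, q5}

States satisfying ¬running ∧ blocked: {q1, q2, q3, q5}.
States satisfying AF (¬running ∧ blocked): {q1, q2, q3, q5}.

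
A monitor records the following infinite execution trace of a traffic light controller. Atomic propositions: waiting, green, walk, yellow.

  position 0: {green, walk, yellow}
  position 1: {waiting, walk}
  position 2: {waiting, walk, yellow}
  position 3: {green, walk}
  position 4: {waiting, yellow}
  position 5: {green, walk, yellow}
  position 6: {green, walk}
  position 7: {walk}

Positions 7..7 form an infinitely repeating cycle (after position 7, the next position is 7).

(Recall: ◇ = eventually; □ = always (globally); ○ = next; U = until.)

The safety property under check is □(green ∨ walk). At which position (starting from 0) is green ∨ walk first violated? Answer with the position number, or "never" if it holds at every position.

4

Check green ∨ walk at each position in order: 0 ✓, 1 ✓, 2 ✓, 3 ✓.
At position 4 the labels are {waiting, yellow}, so green ∨ walk is false there. This is the first violation.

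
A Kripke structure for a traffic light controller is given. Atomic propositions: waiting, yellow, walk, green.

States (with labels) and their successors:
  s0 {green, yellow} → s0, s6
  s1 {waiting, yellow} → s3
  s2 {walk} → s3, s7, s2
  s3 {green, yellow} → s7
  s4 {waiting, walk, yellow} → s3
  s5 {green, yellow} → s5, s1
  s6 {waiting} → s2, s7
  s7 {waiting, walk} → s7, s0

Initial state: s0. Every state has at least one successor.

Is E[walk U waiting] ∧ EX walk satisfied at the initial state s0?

Violated

States satisfying walk: {s2, s4, s7}.
States satisfying waiting: {s1, s4, s6, s7}.
States satisfying E[walk U waiting]: {s1, s2, s4, s6, s7}.
States satisfying EX walk: {s2, s3, s6, s7}.
States satisfying E[walk U waiting] ∧ EX walk: {s2, s6, s7}.
s0 ∉ Sat(E[walk U waiting] ∧ EX walk).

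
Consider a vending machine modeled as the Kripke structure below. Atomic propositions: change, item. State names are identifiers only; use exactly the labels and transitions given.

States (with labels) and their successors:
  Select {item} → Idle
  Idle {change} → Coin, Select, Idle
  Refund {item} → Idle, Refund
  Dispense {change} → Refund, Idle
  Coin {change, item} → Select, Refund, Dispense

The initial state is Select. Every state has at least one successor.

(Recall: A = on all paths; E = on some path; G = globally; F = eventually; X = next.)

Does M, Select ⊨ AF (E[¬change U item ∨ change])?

States satisfying E[¬change U item ∨ change]: {Select, Idle, Refund, Dispense, Coin}.
States satisfying AF (E[¬change U item ∨ change]): {Select, Idle, Refund, Dispense, Coin}.
Select ∈ Sat(AF (E[¬change U item ∨ change])).

Holds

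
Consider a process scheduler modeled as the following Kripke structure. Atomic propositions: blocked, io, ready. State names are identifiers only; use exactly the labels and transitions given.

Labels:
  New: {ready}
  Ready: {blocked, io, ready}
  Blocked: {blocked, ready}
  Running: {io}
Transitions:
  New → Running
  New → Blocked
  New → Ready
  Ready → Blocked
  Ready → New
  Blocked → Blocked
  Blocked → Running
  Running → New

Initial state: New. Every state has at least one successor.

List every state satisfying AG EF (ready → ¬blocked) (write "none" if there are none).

States satisfying EF (ready → ¬blocked): {New, Ready, Blocked, Running}.
States satisfying AG EF (ready → ¬blocked): {New, Ready, Blocked, Running}.

{New, Ready, Blocked, Running}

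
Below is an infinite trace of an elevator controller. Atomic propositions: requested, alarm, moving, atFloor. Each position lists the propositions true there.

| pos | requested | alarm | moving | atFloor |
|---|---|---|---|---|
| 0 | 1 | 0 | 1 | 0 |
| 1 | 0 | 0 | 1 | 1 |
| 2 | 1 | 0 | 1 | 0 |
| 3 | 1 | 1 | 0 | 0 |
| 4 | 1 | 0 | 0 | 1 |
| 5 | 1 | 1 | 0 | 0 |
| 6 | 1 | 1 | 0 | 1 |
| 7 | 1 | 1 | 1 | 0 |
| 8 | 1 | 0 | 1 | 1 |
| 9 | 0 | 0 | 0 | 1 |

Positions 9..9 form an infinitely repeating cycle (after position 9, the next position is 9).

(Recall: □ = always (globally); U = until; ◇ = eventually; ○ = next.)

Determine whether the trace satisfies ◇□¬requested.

Holds

□¬requested holds at position 9, which is reachable from 0, so ◇□¬requested holds.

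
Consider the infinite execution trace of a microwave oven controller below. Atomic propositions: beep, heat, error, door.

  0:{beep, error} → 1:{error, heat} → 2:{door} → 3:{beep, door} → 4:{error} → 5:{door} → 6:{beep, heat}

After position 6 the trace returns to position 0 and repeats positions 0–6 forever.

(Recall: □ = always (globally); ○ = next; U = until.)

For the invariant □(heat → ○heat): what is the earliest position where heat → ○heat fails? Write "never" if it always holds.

Check heat → ○heat at each position in order: 0 ✓.
At position 1 the labels are {error, heat} and the next position 2 has {door}, so heat → ○heat is false there. This is the first violation.

1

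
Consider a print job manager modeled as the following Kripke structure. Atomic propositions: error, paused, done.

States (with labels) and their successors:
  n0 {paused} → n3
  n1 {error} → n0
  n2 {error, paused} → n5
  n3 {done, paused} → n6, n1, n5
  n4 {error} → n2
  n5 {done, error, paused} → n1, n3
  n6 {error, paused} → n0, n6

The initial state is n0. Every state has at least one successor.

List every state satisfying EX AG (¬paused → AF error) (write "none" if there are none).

States satisfying AG (¬paused → AF error): {n0, n1, n2, n3, n4, n5, n6}.
States satisfying EX AG (¬paused → AF error): {n0, n1, n2, n3, n4, n5, n6}.

{n0, n1, n2, n3, n4, n5, n6}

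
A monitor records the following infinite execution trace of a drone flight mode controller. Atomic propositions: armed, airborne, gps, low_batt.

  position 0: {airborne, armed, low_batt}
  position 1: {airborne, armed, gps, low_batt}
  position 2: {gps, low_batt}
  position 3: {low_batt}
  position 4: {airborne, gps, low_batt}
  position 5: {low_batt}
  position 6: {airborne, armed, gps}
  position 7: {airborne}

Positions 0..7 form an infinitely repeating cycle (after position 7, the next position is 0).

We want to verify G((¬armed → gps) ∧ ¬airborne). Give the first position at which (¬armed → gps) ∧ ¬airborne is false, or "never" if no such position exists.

At position 0 the labels are {airborne, armed, low_batt}, so (¬armed → gps) ∧ ¬airborne is false there. This is the first violation.

0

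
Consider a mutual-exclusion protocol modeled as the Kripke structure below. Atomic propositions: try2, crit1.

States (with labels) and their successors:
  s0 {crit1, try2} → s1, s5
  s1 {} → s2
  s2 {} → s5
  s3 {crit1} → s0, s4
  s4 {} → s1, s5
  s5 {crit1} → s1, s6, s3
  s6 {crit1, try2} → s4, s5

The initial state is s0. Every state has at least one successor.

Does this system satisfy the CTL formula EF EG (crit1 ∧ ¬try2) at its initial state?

No

States satisfying EG (crit1 ∧ ¬try2): ∅.
States satisfying EF EG (crit1 ∧ ¬try2): ∅.
No suitable path/successor from s0 witnesses the formula.
s0 ∉ Sat(EF EG (crit1 ∧ ¬try2)).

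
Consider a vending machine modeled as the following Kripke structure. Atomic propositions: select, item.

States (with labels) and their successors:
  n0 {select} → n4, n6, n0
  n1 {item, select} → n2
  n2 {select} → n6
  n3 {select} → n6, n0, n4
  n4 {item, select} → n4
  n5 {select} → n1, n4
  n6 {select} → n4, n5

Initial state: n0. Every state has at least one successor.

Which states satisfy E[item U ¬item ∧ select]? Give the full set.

States satisfying item: {n1, n4}.
States satisfying ¬item ∧ select: {n0, n2, n3, n5, n6}.
States satisfying E[item U ¬item ∧ select]: {n0, n1, n2, n3, n5, n6}.

{n0, n1, n2, n3, n5, n6}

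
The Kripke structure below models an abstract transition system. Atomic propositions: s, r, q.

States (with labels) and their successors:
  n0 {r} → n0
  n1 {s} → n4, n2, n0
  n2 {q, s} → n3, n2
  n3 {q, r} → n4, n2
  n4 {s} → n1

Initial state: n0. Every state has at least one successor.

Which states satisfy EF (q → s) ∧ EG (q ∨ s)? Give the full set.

{n1, n2, n3, n4}

States satisfying q → s: {n0, n1, n2, n4}.
States satisfying EF (q → s): {n0, n1, n2, n3, n4}.
States satisfying q ∨ s: {n1, n2, n3, n4}.
States satisfying EG (q ∨ s): {n1, n2, n3, n4}.
States satisfying EF (q → s) ∧ EG (q ∨ s): {n1, n2, n3, n4}.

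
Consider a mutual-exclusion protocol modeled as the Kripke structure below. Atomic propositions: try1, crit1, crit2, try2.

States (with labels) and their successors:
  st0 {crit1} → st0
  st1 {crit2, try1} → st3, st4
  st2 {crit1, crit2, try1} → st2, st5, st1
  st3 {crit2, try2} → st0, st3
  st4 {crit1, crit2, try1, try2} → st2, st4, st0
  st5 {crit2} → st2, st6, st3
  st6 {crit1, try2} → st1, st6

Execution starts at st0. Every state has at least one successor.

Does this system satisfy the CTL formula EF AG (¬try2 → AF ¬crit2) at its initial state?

States satisfying AG (¬try2 → AF ¬crit2): {st0, st3}.
States satisfying EF AG (¬try2 → AF ¬crit2): {st0, st1, st2, st3, st4, st5, st6}.
Some path from st0 reaches a state where AG (¬try2 → AF ¬crit2) holds.
st0 ∈ Sat(EF AG (¬try2 → AF ¬crit2)).

Satisfied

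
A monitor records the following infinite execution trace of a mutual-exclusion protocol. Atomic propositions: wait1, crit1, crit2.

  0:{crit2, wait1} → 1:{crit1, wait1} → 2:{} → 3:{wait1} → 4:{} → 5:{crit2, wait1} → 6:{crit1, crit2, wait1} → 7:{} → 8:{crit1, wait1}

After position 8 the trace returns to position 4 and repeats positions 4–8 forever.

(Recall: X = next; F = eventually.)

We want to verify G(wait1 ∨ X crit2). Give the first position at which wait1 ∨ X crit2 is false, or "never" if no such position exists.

2

Check wait1 ∨ X crit2 at each position in order: 0 ✓, 1 ✓.
At position 2 the labels are {} and the next position 3 has {wait1}, so wait1 ∨ X crit2 is false there. This is the first violation.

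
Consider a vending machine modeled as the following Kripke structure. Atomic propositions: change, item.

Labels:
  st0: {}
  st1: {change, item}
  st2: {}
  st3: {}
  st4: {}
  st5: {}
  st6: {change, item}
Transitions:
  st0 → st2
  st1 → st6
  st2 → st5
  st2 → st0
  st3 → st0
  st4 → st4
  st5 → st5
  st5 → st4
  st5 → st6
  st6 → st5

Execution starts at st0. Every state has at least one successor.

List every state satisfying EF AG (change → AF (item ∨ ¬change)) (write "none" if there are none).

{st0, st1, st2, st3, st4, st5, st6}

States satisfying AG (change → AF (item ∨ ¬change)): {st0, st1, st2, st3, st4, st5, st6}.
States satisfying EF AG (change → AF (item ∨ ¬change)): {st0, st1, st2, st3, st4, st5, st6}.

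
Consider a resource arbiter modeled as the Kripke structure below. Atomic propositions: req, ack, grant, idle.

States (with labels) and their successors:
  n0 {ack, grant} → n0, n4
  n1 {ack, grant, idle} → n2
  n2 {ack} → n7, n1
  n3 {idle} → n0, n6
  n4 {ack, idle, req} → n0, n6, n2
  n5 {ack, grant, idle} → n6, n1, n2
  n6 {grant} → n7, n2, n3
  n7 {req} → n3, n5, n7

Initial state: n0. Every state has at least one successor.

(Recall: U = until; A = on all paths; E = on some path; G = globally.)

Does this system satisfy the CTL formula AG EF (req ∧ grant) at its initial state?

No

States satisfying EF (req ∧ grant): ∅.
States satisfying AG EF (req ∧ grant): ∅.
n0 is reachable from n0 and violates EF (req ∧ grant), so AG fails at n0.
n0 ∉ Sat(AG EF (req ∧ grant)).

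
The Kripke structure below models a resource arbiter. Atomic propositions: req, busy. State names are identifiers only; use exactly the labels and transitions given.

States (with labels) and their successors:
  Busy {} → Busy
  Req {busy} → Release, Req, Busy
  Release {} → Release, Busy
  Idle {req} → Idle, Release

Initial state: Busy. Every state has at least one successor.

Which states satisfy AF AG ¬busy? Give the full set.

States satisfying AG ¬busy: {Busy, Release, Idle}.
States satisfying AF AG ¬busy: {Busy, Release, Idle}.

{Busy, Release, Idle}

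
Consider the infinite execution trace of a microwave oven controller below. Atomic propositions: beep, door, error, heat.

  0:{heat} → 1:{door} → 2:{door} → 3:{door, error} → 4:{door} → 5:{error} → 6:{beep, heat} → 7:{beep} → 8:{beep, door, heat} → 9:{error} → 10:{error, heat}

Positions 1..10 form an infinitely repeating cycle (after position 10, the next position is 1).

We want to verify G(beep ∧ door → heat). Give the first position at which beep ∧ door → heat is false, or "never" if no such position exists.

beep ∧ door → heat holds at every position 0..10, and those are all the positions the trace ever visits, so the invariant G(beep ∧ door → heat) is never violated.

never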